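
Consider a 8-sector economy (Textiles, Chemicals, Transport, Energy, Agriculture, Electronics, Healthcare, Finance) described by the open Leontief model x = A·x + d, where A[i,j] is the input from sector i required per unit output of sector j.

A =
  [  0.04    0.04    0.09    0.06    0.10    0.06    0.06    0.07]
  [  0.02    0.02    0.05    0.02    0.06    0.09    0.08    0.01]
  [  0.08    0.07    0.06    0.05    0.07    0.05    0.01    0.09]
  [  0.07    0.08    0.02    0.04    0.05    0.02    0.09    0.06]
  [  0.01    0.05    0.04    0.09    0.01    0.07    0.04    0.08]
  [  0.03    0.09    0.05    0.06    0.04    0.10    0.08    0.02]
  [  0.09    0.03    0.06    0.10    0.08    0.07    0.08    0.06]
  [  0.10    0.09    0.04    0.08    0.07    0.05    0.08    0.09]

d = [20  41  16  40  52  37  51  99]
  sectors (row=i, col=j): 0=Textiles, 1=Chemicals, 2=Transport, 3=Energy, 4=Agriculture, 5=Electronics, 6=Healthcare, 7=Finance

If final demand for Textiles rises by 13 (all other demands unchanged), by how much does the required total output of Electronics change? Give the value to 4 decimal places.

0.9937

Form M = I − A:
  [  0.96   -0.04   -0.09   -0.06   -0.10   -0.06   -0.06   -0.07]
  [ -0.02    0.98   -0.05   -0.02   -0.06   -0.09   -0.08   -0.01]
  [ -0.08   -0.07    0.94   -0.05   -0.07   -0.05   -0.01   -0.09]
  [ -0.07   -0.08   -0.02    0.96   -0.05   -0.02   -0.09   -0.06]
  [ -0.01   -0.05   -0.04   -0.09    0.99   -0.07   -0.04   -0.08]
  [ -0.03   -0.09   -0.05   -0.06   -0.04    0.90   -0.08   -0.02]
  [ -0.09   -0.03   -0.06   -0.10   -0.08   -0.07    0.92   -0.06]
  [ -0.10   -0.09   -0.04   -0.08   -0.07   -0.05   -0.08    0.91]
Leontief inverse L = M⁻¹:
  [  1.0951    0.0999    0.1394    0.1239    0.1570    0.1226    0.1227    0.1319]
  [  0.0556    1.0596    0.0844    0.0645    0.0979    0.1357    0.1232    0.0482]
  [  0.1289    0.1247    1.1067    0.1060    0.1244    0.1080    0.0691    0.1456]
  [  0.1160    0.1249    0.0632    1.0932    0.1014    0.0733    0.1463    0.1088]
  [  0.0543    0.0973    0.0755    0.1354    1.0546    0.1166    0.0928    0.1230]
  [  0.0764    0.1408    0.0946    0.1139    0.0916    1.1598    0.1401    0.0671]
  [  0.1512    0.0954    0.1157    0.1704    0.1455    0.1378    1.1524    0.1272]
  [  0.1634    0.1558    0.0990    0.1524    0.1403    0.1229    0.1577    1.1585]
Total output x = L · d:
  x_0 = 1.0951·20 + 0.0999·41 + 0.1394·16 + 0.1239·40 + 0.1570·52 + 0.1226·37 + 0.1227·51 + 0.1319·99 = 65.2006
  x_1 = 0.0556·20 + 1.0596·41 + 0.0844·16 + 0.0645·40 + 0.0979·52 + 0.1357·37 + 0.1232·51 + 0.0482·99 = 69.6577
  x_2 = 0.1289·20 + 0.1247·41 + 1.1067·16 + 0.1060·40 + 0.1244·52 + 0.1080·37 + 0.0691·51 + 0.1456·99 = 58.0485
  x_3 = 0.1160·20 + 0.1249·41 + 0.0632·16 + 1.0932·40 + 0.1014·52 + 0.0733·37 + 0.1463·51 + 0.1088·99 = 78.3995
  x_4 = 0.0543·20 + 0.0973·41 + 0.0755·16 + 0.1354·40 + 1.0546·52 + 0.1166·37 + 0.0928·51 + 0.1230·99 = 87.7667
  x_5 = 0.0764·20 + 0.1408·41 + 0.0946·16 + 0.1139·40 + 0.0916·52 + 1.1598·37 + 0.1401·51 + 0.0671·99 = 74.8339
  x_6 = 0.1512·20 + 0.0954·41 + 0.1157·16 + 0.1704·40 + 0.1455·52 + 0.1378·37 + 1.1524·51 + 0.1272·99 = 99.6250
  x_7 = 0.1634·20 + 0.1558·41 + 0.0990·16 + 0.1524·40 + 0.1403·52 + 0.1229·37 + 0.1577·51 + 1.1585·99 = 151.9105
Δx_5 = L[5,0] · Δd_0 = 0.0764 · 13 = 0.9937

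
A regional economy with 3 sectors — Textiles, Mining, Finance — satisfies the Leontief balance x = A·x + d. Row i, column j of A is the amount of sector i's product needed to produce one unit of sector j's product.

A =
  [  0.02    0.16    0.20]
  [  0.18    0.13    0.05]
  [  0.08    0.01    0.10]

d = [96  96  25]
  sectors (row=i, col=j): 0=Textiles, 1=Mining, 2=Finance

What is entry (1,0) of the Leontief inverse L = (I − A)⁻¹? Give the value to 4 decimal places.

L[1,0] = 0.2286

Form M = I − A:
  [  0.98   -0.16   -0.20]
  [ -0.18    0.87   -0.05]
  [ -0.08   -0.01    0.90]
Leontief inverse L = M⁻¹:
  [  1.0778    0.2011    0.2507]
  [  0.2286    1.1928    0.1171]
  [  0.0983    0.0311    1.1347]
Total output x = L · d:
  x_0 = 1.0778·96 + 0.2011·96 + 0.2507·25 = 129.0423
  x_1 = 0.2286·96 + 1.1928·96 + 0.1171·25 = 139.3879
  x_2 = 0.0983·96 + 0.0311·96 + 1.1347·25 = 40.7970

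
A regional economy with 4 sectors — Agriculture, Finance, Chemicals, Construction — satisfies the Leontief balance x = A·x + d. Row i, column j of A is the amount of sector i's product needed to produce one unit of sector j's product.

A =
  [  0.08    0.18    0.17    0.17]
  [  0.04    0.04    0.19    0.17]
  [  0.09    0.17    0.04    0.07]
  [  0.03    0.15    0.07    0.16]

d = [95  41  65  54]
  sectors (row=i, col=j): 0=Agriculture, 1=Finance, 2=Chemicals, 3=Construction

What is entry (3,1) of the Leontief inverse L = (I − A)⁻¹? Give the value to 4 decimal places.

L[3,1] = 0.2367

Form M = I − A:
  [  0.92   -0.18   -0.17   -0.17]
  [ -0.04    0.96   -0.19   -0.17]
  [ -0.09   -0.17    0.96   -0.07]
  [ -0.03   -0.15   -0.07    0.84]
Leontief inverse L = M⁻¹:
  [  1.1391    0.3141    0.2871    0.3180]
  [  0.0842    1.1461    0.2615    0.2708]
  [  0.1265    0.2497    1.1259    0.1700]
  [  0.0663    0.2367    0.1508    1.2644]
Total output x = L · d:
  x_0 = 1.1391·95 + 0.3141·41 + 0.2871·65 + 0.3180·54 = 156.9212
  x_1 = 0.0842·95 + 1.1461·41 + 0.2615·65 + 0.2708·54 = 86.6111
  x_2 = 0.1265·95 + 0.2497·41 + 1.1259·65 + 0.1700·54 = 104.6167
  x_3 = 0.0663·95 + 0.2367·41 + 0.1508·65 + 1.2644·54 = 94.0744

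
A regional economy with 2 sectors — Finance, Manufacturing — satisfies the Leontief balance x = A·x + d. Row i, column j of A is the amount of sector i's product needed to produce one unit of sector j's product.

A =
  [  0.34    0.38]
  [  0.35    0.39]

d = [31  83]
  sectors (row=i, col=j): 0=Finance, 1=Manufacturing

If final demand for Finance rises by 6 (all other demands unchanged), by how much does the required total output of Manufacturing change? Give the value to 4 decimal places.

7.7893

Form M = I − A:
  [  0.66   -0.38]
  [ -0.35    0.61]
Leontief inverse L = M⁻¹:
  [  2.2626    1.4095]
  [  1.2982    2.4481]
Total output x = L · d:
  x_0 = 2.2626·31 + 1.4095·83 = 187.1291
  x_1 = 1.2982·31 + 2.4481·83 = 243.4347
Δx_1 = L[1,0] · Δd_0 = 1.2982 · 6 = 7.7893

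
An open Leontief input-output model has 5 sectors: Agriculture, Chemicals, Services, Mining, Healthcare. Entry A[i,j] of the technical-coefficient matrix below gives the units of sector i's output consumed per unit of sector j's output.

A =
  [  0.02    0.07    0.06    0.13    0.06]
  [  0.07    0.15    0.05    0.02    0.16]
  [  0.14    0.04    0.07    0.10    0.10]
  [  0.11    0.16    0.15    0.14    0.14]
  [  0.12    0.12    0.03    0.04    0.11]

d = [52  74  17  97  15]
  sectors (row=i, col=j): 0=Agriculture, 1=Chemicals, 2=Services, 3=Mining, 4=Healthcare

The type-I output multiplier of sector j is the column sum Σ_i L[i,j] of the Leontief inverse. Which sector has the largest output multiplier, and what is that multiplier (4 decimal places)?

Healthcare (2.0815)

Form M = I − A:
  [  0.98   -0.07   -0.06   -0.13   -0.06]
  [ -0.07    0.85   -0.05   -0.02   -0.16]
  [ -0.14   -0.04    0.93   -0.10   -0.10]
  [ -0.11   -0.16   -0.15    0.86   -0.14]
  [ -0.12   -0.12   -0.03   -0.04    0.89]
Leontief inverse L = M⁻¹:
  [  1.0857    0.1501    0.1129    0.1874    0.1423]
  [  0.1420    1.2425    0.0960    0.0734    0.2553]
  [  0.2142    0.1312    1.1307    0.1759    0.1927]
  [  0.2325    0.3068    0.2421    1.2469    0.2942]
  [  0.1832    0.2060    0.0772    0.0971    1.1969]
Total output x = L · d:
  x_0 = 1.0857·52 + 0.1501·74 + 0.1129·17 + 0.1874·97 + 0.1423·15 = 89.7931
  x_1 = 0.1420·52 + 1.2425·74 + 0.0960·17 + 0.0734·97 + 0.2553·15 = 111.9117
  x_2 = 0.2142·52 + 0.1312·74 + 1.1307·17 + 0.1759·97 + 0.1927·15 = 60.0214
  x_3 = 0.2325·52 + 0.3068·74 + 0.2421·17 + 1.2469·97 + 0.2942·15 = 164.2676
  x_4 = 0.1832·52 + 0.2060·74 + 0.0772·17 + 0.0971·97 + 1.1969·15 = 53.4561
Output multipliers (column sums of L):
  Agriculture: 1.8576
  Chemicals: 2.0366
  Services: 1.6590
  Mining: 1.7807
  Healthcare: 2.0815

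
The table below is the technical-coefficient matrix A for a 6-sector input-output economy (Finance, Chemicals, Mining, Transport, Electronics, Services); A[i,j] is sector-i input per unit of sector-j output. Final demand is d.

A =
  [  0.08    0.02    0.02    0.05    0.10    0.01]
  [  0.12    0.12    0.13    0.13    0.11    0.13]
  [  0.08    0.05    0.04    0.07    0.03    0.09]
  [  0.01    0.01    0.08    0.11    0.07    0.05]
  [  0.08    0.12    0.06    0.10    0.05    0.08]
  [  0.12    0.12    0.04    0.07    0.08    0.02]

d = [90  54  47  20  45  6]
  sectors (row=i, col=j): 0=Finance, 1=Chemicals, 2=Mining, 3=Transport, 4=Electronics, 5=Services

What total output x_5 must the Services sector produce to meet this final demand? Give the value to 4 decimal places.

Form M = I − A:
  [  0.92   -0.02   -0.02   -0.05   -0.10   -0.01]
  [ -0.12    0.88   -0.13   -0.13   -0.11   -0.13]
  [ -0.08   -0.05    0.96   -0.07   -0.03   -0.09]
  [ -0.01   -0.01   -0.08    0.89   -0.07   -0.05]
  [ -0.08   -0.12   -0.06   -0.10    0.95   -0.08]
  [ -0.12   -0.12   -0.04   -0.07   -0.08    0.98]
Leontief inverse L = M⁻¹:
  [  1.1158    0.0528    0.0482    0.0924    0.1351    0.0386]
  [  0.2250    1.2134    0.2113    0.2464    0.2069    0.2121]
  [  0.1304    0.0934    1.0775    0.1244    0.0783    0.1254]
  [  0.0491    0.0470    0.1144    1.1609    0.1069    0.0852]
  [  0.1514    0.1835    0.1187    0.1811    1.1185    0.1373]
  [  0.1854    0.1772    0.0936    0.1443    0.1440    1.0735]
Total output x = L · d:
  x_0 = 1.1158·90 + 0.0528·54 + 0.0482·47 + 0.0924·20 + 0.1351·45 + 0.0386·6 = 113.7017
  x_1 = 0.2250·90 + 1.2134·54 + 0.2113·47 + 0.2464·20 + 0.2069·45 + 0.2121·6 = 111.2156
  x_2 = 0.1304·90 + 0.0934·54 + 1.0775·47 + 0.1244·20 + 0.0783·45 + 0.1254·6 = 74.1836
  x_3 = 0.0491·90 + 0.0470·54 + 0.1144·47 + 1.1609·20 + 0.1069·45 + 0.0852·6 = 40.8756
  x_4 = 0.1514·90 + 0.1835·54 + 0.1187·47 + 0.1811·20 + 1.1185·45 + 0.1373·6 = 83.8919
  x_5 = 0.1854·90 + 0.1772·54 + 0.0936·47 + 0.1443·20 + 0.1440·45 + 1.0735·6 = 46.4592

46.4592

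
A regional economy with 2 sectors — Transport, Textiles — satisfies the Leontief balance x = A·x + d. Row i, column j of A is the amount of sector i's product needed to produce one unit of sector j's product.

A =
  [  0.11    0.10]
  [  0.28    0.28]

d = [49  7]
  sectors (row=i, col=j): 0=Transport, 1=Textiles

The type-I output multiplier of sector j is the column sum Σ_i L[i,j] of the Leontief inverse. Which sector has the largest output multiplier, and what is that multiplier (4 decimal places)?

Form M = I − A:
  [  0.89   -0.10]
  [ -0.28    0.72]
Leontief inverse L = M⁻¹:
  [  1.1749    0.1632]
  [  0.4569    1.4523]
Total output x = L · d:
  x_0 = 1.1749·49 + 0.1632·7 = 58.7141
  x_1 = 0.4569·49 + 1.4523·7 = 32.5555
Output multipliers (column sums of L):
  Transport: 1.6319
  Textiles: 1.6155

Transport (1.6319)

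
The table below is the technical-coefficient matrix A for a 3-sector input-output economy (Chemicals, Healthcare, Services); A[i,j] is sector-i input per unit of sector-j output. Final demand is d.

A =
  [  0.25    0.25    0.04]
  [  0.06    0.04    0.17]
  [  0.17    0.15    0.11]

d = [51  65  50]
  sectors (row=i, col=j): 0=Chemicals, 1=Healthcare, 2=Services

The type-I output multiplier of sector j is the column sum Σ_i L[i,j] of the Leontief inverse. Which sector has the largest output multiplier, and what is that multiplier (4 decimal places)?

Form M = I − A:
  [  0.75   -0.25   -0.04]
  [ -0.06    0.96   -0.17]
  [ -0.17   -0.15    0.89]
Leontief inverse L = M⁻¹:
  [  1.3950    0.3845    0.1361]
  [  0.1385    1.1119    0.2186]
  [  0.2898    0.2608    1.1864]
Total output x = L · d:
  x_0 = 1.3950·51 + 0.3845·65 + 0.1361·50 = 102.9454
  x_1 = 0.1385·51 + 1.1119·65 + 0.2186·50 = 90.2671
  x_2 = 0.2898·51 + 0.2608·65 + 1.1864·50 = 91.0571
Output multipliers (column sums of L):
  Chemicals: 1.8233
  Healthcare: 1.7573
  Services: 1.5412

Chemicals (1.8233)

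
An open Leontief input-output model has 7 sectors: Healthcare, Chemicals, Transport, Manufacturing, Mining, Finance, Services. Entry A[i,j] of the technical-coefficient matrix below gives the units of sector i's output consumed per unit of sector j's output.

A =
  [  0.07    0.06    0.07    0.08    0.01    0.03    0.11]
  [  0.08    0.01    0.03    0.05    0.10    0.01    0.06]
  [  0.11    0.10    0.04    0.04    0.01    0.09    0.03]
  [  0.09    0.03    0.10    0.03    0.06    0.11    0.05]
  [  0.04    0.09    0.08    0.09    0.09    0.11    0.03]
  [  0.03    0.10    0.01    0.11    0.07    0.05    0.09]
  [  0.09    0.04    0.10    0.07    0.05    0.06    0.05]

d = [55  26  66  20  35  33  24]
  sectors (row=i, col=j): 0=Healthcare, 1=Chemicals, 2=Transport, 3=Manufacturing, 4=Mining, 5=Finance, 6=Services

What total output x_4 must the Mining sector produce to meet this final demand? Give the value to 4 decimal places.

69.7458

Form M = I − A:
  [  0.93   -0.06   -0.07   -0.08   -0.01   -0.03   -0.11]
  [ -0.08    0.99   -0.03   -0.05   -0.10   -0.01   -0.06]
  [ -0.11   -0.10    0.96   -0.04   -0.01   -0.09   -0.03]
  [ -0.09   -0.03   -0.10    0.97   -0.06   -0.11   -0.05]
  [ -0.04   -0.09   -0.08   -0.09    0.91   -0.11   -0.03]
  [ -0.03   -0.10   -0.01   -0.11   -0.07    0.95   -0.09]
  [ -0.09   -0.04   -0.10   -0.07   -0.05   -0.06    0.95]
Leontief inverse L = M⁻¹:
  [  1.1306    0.1032    0.1202    0.1282    0.0482    0.0785    0.1569]
  [  0.1248    1.0494    0.0734    0.0929    0.1331    0.0543    0.0973]
  [  0.1631    0.1428    1.0814    0.0907    0.0498    0.1305    0.0808]
  [  0.1503    0.0873    0.1483    1.0896    0.1031    0.1644    0.1038]
  [  0.1072    0.1501    0.1350    0.1545    1.1464    0.1739    0.0870]
  [  0.0903    0.1452    0.0643    0.1641    0.1211    1.1049    0.1388]
  [  0.1519    0.0925    0.1504    0.1244    0.0910    0.1145    1.1011]
Total output x = L · d:
  x_0 = 1.1306·55 + 0.1032·26 + 0.1202·66 + 0.1282·20 + 0.0482·35 + 0.0785·33 + 0.1569·24 = 83.4061
  x_1 = 0.1248·55 + 1.0494·26 + 0.0734·66 + 0.0929·20 + 0.1331·35 + 0.0543·33 + 0.0973·24 = 49.6379
  x_2 = 0.1631·55 + 0.1428·26 + 1.0814·66 + 0.0907·20 + 0.0498·35 + 0.1305·33 + 0.0808·24 = 93.8590
  x_3 = 0.1503·55 + 0.0873·26 + 0.1483·66 + 1.0896·20 + 0.1031·35 + 0.1644·33 + 0.1038·24 = 53.6358
  x_4 = 0.1072·55 + 0.1501·26 + 0.1350·66 + 0.1545·20 + 1.1464·35 + 0.1739·33 + 0.0870·24 = 69.7458
  x_5 = 0.0903·55 + 0.1452·26 + 0.0643·66 + 0.1641·20 + 0.1211·35 + 1.1049·33 + 0.1388·24 = 60.2922
  x_6 = 0.1519·55 + 0.0925·26 + 0.1504·66 + 0.1244·20 + 0.0910·35 + 0.1145·33 + 1.1011·24 = 56.5656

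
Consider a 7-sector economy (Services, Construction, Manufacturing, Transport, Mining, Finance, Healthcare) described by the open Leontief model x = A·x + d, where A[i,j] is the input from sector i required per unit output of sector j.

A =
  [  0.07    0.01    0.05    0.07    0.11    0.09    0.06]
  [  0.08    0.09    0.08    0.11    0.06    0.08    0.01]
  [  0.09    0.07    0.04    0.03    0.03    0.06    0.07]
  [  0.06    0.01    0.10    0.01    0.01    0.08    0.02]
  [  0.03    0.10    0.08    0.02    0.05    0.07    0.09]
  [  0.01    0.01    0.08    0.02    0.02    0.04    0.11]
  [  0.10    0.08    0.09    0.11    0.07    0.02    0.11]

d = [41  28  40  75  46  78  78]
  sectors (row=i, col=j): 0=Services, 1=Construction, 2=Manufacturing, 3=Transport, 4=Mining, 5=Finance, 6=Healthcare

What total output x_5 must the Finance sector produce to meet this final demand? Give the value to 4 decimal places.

108.7035

Form M = I − A:
  [  0.93   -0.01   -0.05   -0.07   -0.11   -0.09   -0.06]
  [ -0.08    0.91   -0.08   -0.11   -0.06   -0.08   -0.01]
  [ -0.09   -0.07    0.96   -0.03   -0.03   -0.06   -0.07]
  [ -0.06   -0.01   -0.10    0.99   -0.01   -0.08   -0.02]
  [ -0.03   -0.10   -0.08   -0.02    0.95   -0.07   -0.09]
  [ -0.01   -0.01   -0.08   -0.02   -0.02    0.96   -0.11]
  [ -0.10   -0.08   -0.09   -0.11   -0.07   -0.02    0.89]
Leontief inverse L = M⁻¹:
  [  1.1160    0.0501    0.1084    0.1067    0.1486    0.1378    0.1188]
  [  0.1324    1.1311    0.1426    0.1512    0.1004    0.1368    0.0633]
  [  0.1350    0.1050    1.0901    0.0707    0.0682    0.1029    0.1172]
  [  0.0907    0.0325    0.1324    1.0334    0.0341    0.1093    0.0571]
  [  0.0820    0.1459    0.1373    0.0665    1.0894    0.1164    0.1440]
  [  0.0473    0.0402    0.1180    0.0506    0.0458    1.0675    0.1506]
  [  0.1697    0.1343    0.1650    0.1668    0.1236    0.0848    1.1763]
Total output x = L · d:
  x_0 = 1.1160·41 + 0.0501·28 + 0.1084·40 + 0.1067·75 + 0.1486·46 + 0.1378·78 + 0.1188·78 = 86.3456
  x_1 = 0.1324·41 + 1.1311·28 + 0.1426·40 + 0.1512·75 + 0.1004·46 + 0.1368·78 + 0.0633·78 = 74.3692
  x_2 = 0.1350·41 + 0.1050·28 + 1.0901·40 + 0.0707·75 + 0.0682·46 + 0.1029·78 + 0.1172·78 = 77.6880
  x_3 = 0.0907·41 + 0.0325·28 + 0.1324·40 + 1.0334·75 + 0.0341·46 + 0.1093·78 + 0.0571·78 = 101.9704
  x_4 = 0.0820·41 + 0.1459·28 + 0.1373·40 + 0.0665·75 + 1.0894·46 + 0.1164·78 + 0.1440·78 = 88.3580
  x_5 = 0.0473·41 + 0.0402·28 + 0.1180·40 + 0.0506·75 + 0.0458·46 + 1.0675·78 + 0.1506·78 = 108.7035
  x_6 = 0.1697·41 + 0.1343·28 + 0.1650·40 + 0.1668·75 + 0.1236·46 + 0.0848·78 + 1.1763·78 = 133.8785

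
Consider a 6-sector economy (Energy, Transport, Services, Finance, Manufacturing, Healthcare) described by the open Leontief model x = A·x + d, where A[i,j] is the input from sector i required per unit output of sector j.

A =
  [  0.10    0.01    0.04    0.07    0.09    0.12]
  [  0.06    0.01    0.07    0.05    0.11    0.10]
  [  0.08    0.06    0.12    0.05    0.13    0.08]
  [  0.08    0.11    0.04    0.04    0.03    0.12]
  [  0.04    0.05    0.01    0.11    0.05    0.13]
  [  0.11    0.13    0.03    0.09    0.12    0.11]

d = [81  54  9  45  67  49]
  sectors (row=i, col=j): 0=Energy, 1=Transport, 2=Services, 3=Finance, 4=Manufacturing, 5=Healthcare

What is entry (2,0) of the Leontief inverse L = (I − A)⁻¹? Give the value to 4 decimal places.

Form M = I − A:
  [  0.90   -0.01   -0.04   -0.07   -0.09   -0.12]
  [ -0.06    0.99   -0.07   -0.05   -0.11   -0.10]
  [ -0.08   -0.06    0.88   -0.05   -0.13   -0.08]
  [ -0.08   -0.11   -0.04    0.96   -0.03   -0.12]
  [ -0.04   -0.05   -0.01   -0.11    0.95   -0.13]
  [ -0.11   -0.13   -0.03   -0.09   -0.12    0.89]
Leontief inverse L = M⁻¹:
  [  1.1667    0.0666    0.0733    0.1305    0.1592    0.2122]
  [  0.1199    1.0626    0.1031    0.1069    0.1752    0.1848]
  [  0.1551    0.1212    1.1674    0.1207    0.2159    0.1873]
  [  0.1450    0.1604    0.0774    1.0960    0.1037    0.2074]
  [  0.1006    0.1057    0.0403    0.1624    1.1120    0.2134]
  [  0.1952    0.1980    0.0767    0.1685    0.2130    1.2329]
Total output x = L · d:
  x_0 = 1.1667·81 + 0.0666·54 + 0.0733·9 + 0.1305·45 + 0.1592·67 + 0.2122·49 = 125.6982
  x_1 = 0.1199·81 + 1.0626·54 + 0.1031·9 + 0.1069·45 + 0.1752·67 + 0.1848·49 = 93.6209
  x_2 = 0.1551·81 + 0.1212·54 + 1.1674·9 + 0.1207·45 + 0.2159·67 + 0.1873·49 = 58.6909
  x_3 = 0.1450·81 + 0.1604·54 + 0.0774·9 + 1.0960·45 + 0.1037·67 + 0.2074·49 = 87.5318
  x_4 = 0.1006·81 + 0.1057·54 + 0.0403·9 + 0.1624·45 + 1.1120·67 + 0.2134·49 = 106.4771
  x_5 = 0.1952·81 + 0.1980·54 + 0.0767·9 + 0.1685·45 + 0.2130·67 + 1.2329·49 = 109.4532

L[2,0] = 0.1551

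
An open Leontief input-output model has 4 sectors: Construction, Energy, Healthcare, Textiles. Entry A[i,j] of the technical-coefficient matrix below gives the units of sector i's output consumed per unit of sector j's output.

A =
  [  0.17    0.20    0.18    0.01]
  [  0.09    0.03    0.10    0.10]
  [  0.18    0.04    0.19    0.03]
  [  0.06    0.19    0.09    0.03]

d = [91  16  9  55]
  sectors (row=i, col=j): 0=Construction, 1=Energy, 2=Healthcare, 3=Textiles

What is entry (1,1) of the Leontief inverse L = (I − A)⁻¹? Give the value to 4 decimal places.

L[1,1] = 1.0969

Form M = I − A:
  [  0.83   -0.20   -0.18   -0.01]
  [ -0.09    0.97   -0.10   -0.10]
  [ -0.18   -0.04    0.81   -0.03]
  [ -0.06   -0.19   -0.09    0.97]
Leontief inverse L = M⁻¹:
  [  1.3133    0.2952    0.3343    0.0543]
  [  0.1680    1.0969    0.1862    0.1206]
  [  0.3054    0.1288    1.3247    0.0574]
  [  0.1425    0.2451    0.1801    1.0632]
Total output x = L · d:
  x_0 = 1.3133·91 + 0.2952·16 + 0.3343·9 + 0.0543·55 = 130.2255
  x_1 = 0.1680·91 + 1.0969·16 + 0.1862·9 + 0.1206·55 = 41.1465
  x_2 = 0.3054·91 + 0.1288·16 + 1.3247·9 + 0.0574·55 = 44.9333
  x_3 = 0.1425·91 + 0.2451·16 + 0.1801·9 + 1.0632·55 = 76.9849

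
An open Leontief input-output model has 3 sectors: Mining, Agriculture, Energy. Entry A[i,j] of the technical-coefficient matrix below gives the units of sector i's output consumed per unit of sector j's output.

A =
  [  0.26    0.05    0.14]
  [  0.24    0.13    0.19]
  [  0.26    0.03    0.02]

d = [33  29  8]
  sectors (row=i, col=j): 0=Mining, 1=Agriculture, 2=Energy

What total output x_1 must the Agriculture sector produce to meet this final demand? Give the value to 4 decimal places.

53.0538

Form M = I − A:
  [  0.74   -0.05   -0.14]
  [ -0.24    0.87   -0.19]
  [ -0.26   -0.03    0.98]
Leontief inverse L = M⁻¹:
  [  1.4607    0.0918    0.2265]
  [  0.4909    1.1880    0.3004]
  [  0.4026    0.0607    1.0897]
Total output x = L · d:
  x_0 = 1.4607·33 + 0.0918·29 + 0.2265·8 = 52.6749
  x_1 = 0.4909·33 + 1.1880·29 + 0.3004·8 = 53.0538
  x_2 = 0.4026·33 + 0.0607·29 + 1.0897·8 = 23.7623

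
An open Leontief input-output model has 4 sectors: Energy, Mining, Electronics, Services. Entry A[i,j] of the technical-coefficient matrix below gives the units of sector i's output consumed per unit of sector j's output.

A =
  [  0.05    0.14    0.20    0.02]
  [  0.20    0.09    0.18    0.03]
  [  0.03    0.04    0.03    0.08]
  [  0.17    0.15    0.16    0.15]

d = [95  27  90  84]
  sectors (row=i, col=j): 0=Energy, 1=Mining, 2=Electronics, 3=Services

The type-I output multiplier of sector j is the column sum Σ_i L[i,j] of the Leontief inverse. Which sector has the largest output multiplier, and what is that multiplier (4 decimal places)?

Electronics (1.9425)

Form M = I − A:
  [  0.95   -0.14   -0.20   -0.02]
  [ -0.20    0.91   -0.18   -0.03]
  [ -0.03   -0.04    0.97   -0.08]
  [ -0.17   -0.15   -0.16    0.85]
Leontief inverse L = M⁻¹:
  [  1.1125    0.1929    0.2749    0.0589]
  [  0.2674    1.1647    0.2835    0.0741]
  [  0.0687    0.0753    1.0765    0.1056]
  [  0.2826    0.2583    0.3076    1.2212]
Total output x = L · d:
  x_0 = 1.1125·95 + 0.1929·27 + 0.2749·90 + 0.0589·84 = 140.5765
  x_1 = 0.2674·95 + 1.1647·27 + 0.2835·90 + 0.0741·84 = 88.5881
  x_2 = 0.0687·95 + 0.0753·27 + 1.0765·90 + 0.1056·84 = 114.3176
  x_3 = 0.2826·95 + 0.2583·27 + 0.3076·90 + 1.2212·84 = 164.0906
Output multipliers (column sums of L):
  Energy: 1.7312
  Mining: 1.6912
  Electronics: 1.9425
  Services: 1.4597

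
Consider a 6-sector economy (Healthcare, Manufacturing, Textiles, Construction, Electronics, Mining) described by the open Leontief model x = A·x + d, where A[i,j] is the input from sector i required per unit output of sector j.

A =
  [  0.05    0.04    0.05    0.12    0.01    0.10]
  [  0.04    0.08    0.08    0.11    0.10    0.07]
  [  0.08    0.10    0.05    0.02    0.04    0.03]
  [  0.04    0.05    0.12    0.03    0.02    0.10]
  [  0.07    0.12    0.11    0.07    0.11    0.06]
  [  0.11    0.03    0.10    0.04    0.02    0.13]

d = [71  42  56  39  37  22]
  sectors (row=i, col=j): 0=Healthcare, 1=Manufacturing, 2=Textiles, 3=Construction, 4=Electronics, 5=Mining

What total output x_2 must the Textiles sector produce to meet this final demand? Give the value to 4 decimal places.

Form M = I − A:
  [  0.95   -0.04   -0.05   -0.12   -0.01   -0.10]
  [ -0.04    0.92   -0.08   -0.11   -0.10   -0.07]
  [ -0.08   -0.10    0.95   -0.02   -0.04   -0.03]
  [ -0.04   -0.05   -0.12    0.97   -0.02   -0.10]
  [ -0.07   -0.12   -0.11   -0.07    0.89   -0.06]
  [ -0.11   -0.03   -0.10   -0.04   -0.02    0.87]
Leontief inverse L = M⁻¹:
  [  1.0914    0.0764    0.1035    0.1546    0.0325    0.1552]
  [  0.0937    1.1392    0.1519    0.1598    0.1425    0.1359]
  [  0.1141    0.1385    1.0937    0.0604    0.0690    0.0737]
  [  0.0832    0.0905    0.1673    1.0644    0.0459    0.1481]
  [  0.1300    0.1888    0.1875    0.1305    1.1606    0.1316]
  [  0.1612    0.0734    0.1560    0.0839    0.0457    1.1920]
Total output x = L · d:
  x_0 = 1.0914·71 + 0.0764·42 + 0.1035·56 + 0.1546·39 + 0.0325·37 + 0.1552·22 = 97.1384
  x_1 = 0.0937·71 + 1.1392·42 + 0.1519·56 + 0.1598·39 + 0.1425·37 + 0.1359·22 = 77.5016
  x_2 = 0.1141·71 + 0.1385·42 + 1.0937·56 + 0.0604·39 + 0.0690·37 + 0.0737·22 = 81.6939
  x_3 = 0.0832·71 + 0.0905·42 + 0.1673·56 + 1.0644·39 + 0.0459·37 + 0.1481·22 = 65.5472
  x_4 = 0.1300·71 + 0.1888·42 + 0.1875·56 + 0.1305·39 + 1.1606·37 + 0.1316·22 = 78.5861
  x_5 = 0.1612·71 + 0.0734·42 + 0.1560·56 + 0.0839·39 + 0.0457·37 + 1.1920·22 = 54.4520

81.6939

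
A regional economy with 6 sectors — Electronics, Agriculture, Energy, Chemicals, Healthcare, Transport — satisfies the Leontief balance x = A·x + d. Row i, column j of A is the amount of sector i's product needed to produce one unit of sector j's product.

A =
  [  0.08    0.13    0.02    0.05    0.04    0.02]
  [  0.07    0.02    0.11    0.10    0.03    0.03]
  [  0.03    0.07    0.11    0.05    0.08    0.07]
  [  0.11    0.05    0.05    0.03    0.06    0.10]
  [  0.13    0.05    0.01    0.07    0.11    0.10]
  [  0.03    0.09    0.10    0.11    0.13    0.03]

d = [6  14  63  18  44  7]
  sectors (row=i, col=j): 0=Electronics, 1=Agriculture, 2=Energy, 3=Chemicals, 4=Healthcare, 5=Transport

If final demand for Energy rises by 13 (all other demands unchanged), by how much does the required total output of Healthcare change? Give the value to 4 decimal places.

Form M = I − A:
  [  0.92   -0.13   -0.02   -0.05   -0.04   -0.02]
  [ -0.07    0.98   -0.11   -0.10   -0.03   -0.03]
  [ -0.03   -0.07    0.89   -0.05   -0.08   -0.07]
  [ -0.11   -0.05   -0.05    0.97   -0.06   -0.10]
  [ -0.13   -0.05   -0.01   -0.07    0.89   -0.10]
  [ -0.03   -0.09   -0.10   -0.11   -0.13    0.97]
Leontief inverse L = M⁻¹:
  [  1.1242    0.1661    0.0572    0.0890    0.0745    0.0493]
  [  0.1147    1.0633    0.1501    0.1362    0.0736    0.0677]
  [  0.0811    0.1159    1.1595    0.0984    0.1349    0.1130]
  [  0.1598    0.1010    0.0931    1.0778    0.1114    0.1357]
  [  0.1951    0.1092    0.0543    0.1250    1.1705    0.1449]
  [  0.0980    0.1418    0.1531    0.1645    0.1925    1.0852]
Total output x = L · d:
  x_0 = 1.1242·6 + 0.1661·14 + 0.0572·63 + 0.0890·18 + 0.0745·44 + 0.0493·7 = 17.8949
  x_1 = 0.1147·6 + 1.0633·14 + 0.1501·63 + 0.1362·18 + 0.0736·44 + 0.0677·7 = 31.1921
  x_2 = 0.0811·6 + 0.1159·14 + 1.1595·63 + 0.0984·18 + 0.1349·44 + 0.1130·7 = 83.6556
  x_3 = 0.1598·6 + 0.1010·14 + 0.0931·63 + 1.0778·18 + 0.1114·44 + 0.1357·7 = 33.4937
  x_4 = 0.1951·6 + 0.1092·14 + 0.0543·63 + 0.1250·18 + 1.1705·44 + 0.1449·7 = 60.8896
  x_5 = 0.0980·6 + 0.1418·14 + 0.1531·63 + 0.1645·18 + 0.1925·44 + 1.0852·7 = 31.2471
Δx_4 = L[4,2] · Δd_2 = 0.0543 · 13 = 0.7063

0.7063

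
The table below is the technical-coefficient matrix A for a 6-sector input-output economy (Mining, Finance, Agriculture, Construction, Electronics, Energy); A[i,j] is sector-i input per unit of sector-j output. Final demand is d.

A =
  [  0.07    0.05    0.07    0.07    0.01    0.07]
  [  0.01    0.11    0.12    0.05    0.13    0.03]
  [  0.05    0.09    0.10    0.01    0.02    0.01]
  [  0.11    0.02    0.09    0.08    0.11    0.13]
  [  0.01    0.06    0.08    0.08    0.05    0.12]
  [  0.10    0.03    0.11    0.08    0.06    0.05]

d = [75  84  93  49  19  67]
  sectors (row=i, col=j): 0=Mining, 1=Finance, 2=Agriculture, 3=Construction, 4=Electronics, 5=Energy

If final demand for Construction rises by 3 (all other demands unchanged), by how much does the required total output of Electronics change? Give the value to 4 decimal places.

Form M = I − A:
  [  0.93   -0.05   -0.07   -0.07   -0.01   -0.07]
  [ -0.01    0.89   -0.12   -0.05   -0.13   -0.03]
  [ -0.05   -0.09    0.90   -0.01   -0.02   -0.01]
  [ -0.11   -0.02   -0.09    0.92   -0.11   -0.13]
  [ -0.01   -0.06   -0.08   -0.08    0.95   -0.12]
  [ -0.10   -0.03   -0.11   -0.08   -0.06    0.95]
Leontief inverse L = M⁻¹:
  [  1.1068    0.0836    0.1243    0.1031    0.0443    0.1052]
  [  0.0438    1.1623    0.1928    0.0909    0.1789    0.0770]
  [  0.0705    0.1247    1.1444    0.0314    0.0475    0.0315]
  [  0.1667    0.0696    0.1734    1.1358    0.1585    0.1918]
  [  0.0525    0.0997    0.1466    0.1204    1.0942    0.1632]
  [  0.1434    0.0721    0.1755    0.1206    0.0983    1.0962]
Total output x = L · d:
  x_0 = 1.1068·75 + 0.0836·84 + 0.1243·93 + 0.1031·49 + 0.0443·19 + 0.1052·67 = 114.5427
  x_1 = 0.0438·75 + 1.1623·84 + 0.1928·93 + 0.0909·49 + 0.1789·19 + 0.0770·67 = 131.8536
  x_2 = 0.0705·75 + 0.1247·84 + 1.1444·93 + 0.0314·49 + 0.0475·19 + 0.0315·67 = 126.7433
  x_3 = 0.1667·75 + 0.0696·84 + 0.1734·93 + 1.1358·49 + 0.1585·19 + 0.1918·67 = 105.9830
  x_4 = 0.0525·75 + 0.0997·84 + 0.1466·93 + 0.1204·49 + 1.0942·19 + 0.1632·67 = 63.5772
  x_5 = 0.1434·75 + 0.0721·84 + 0.1755·93 + 0.1206·49 + 0.0983·19 + 1.0962·67 = 114.3631
Δx_4 = L[4,3] · Δd_3 = 0.1204 · 3 = 0.3611

0.3611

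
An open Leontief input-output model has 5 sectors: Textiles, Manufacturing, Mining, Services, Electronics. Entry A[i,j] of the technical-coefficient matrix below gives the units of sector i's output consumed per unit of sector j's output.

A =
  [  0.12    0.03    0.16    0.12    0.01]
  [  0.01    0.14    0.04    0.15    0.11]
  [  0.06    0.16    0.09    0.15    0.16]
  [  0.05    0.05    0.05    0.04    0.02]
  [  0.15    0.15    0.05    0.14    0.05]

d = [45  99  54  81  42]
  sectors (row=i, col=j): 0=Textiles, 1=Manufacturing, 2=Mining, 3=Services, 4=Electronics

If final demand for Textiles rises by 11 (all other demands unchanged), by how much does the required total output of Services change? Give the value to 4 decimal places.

0.8371

Form M = I − A:
  [  0.88   -0.03   -0.16   -0.12   -0.01]
  [ -0.01    0.86   -0.04   -0.15   -0.11]
  [ -0.06   -0.16    0.91   -0.15   -0.16]
  [ -0.05   -0.05   -0.05    0.96   -0.02]
  [ -0.15   -0.15   -0.05   -0.14    0.95]
Leontief inverse L = M⁻¹:
  [  1.1764    0.1071    0.2267    0.2090    0.0674]
  [  0.0607    1.2229    0.0863    0.2357    0.1617]
  [  0.1384    0.2785    1.1636    0.2770    0.2355]
  [  0.0761    0.0887    0.0795    1.0844    0.0473]
  [  0.2138    0.2377    0.1224    0.2446    1.1082]
Total output x = L · d:
  x_0 = 1.1764·45 + 0.1071·99 + 0.2267·54 + 0.2090·81 + 0.0674·42 = 95.5495
  x_1 = 0.0607·45 + 1.2229·99 + 0.0863·54 + 0.2357·81 + 0.1617·42 = 154.3432
  x_2 = 0.1384·45 + 0.2785·99 + 1.1636·54 + 0.2770·81 + 0.2355·42 = 128.9617
  x_3 = 0.0761·45 + 0.0887·99 + 0.0795·54 + 1.0844·81 + 0.0473·42 = 106.3179
  x_4 = 0.2138·45 + 0.2377·99 + 0.1224·54 + 0.2446·81 + 1.1082·42 = 106.1226
Δx_3 = L[3,0] · Δd_0 = 0.0761 · 11 = 0.8371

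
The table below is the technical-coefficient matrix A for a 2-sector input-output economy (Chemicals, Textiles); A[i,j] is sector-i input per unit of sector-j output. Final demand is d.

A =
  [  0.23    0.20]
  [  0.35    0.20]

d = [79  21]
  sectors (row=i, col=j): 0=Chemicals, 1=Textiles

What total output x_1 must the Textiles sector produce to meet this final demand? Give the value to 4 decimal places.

80.2564

Form M = I − A:
  [  0.77   -0.20]
  [ -0.35    0.80]
Leontief inverse L = M⁻¹:
  [  1.4652    0.3663]
  [  0.6410    1.4103]
Total output x = L · d:
  x_0 = 1.4652·79 + 0.3663·21 = 123.4432
  x_1 = 0.6410·79 + 1.4103·21 = 80.2564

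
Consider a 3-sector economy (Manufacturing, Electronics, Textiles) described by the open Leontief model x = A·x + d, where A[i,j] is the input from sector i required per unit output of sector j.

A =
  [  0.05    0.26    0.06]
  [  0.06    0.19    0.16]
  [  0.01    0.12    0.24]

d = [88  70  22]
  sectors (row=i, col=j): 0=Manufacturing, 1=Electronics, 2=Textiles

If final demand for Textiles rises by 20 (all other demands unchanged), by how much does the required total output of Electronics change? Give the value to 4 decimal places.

Form M = I − A:
  [  0.95   -0.26   -0.06]
  [ -0.06    0.81   -0.16]
  [ -0.01   -0.12    0.76]
Leontief inverse L = M⁻¹:
  [  1.0777    0.3701    0.1630]
  [  0.0853    1.3036    0.2812]
  [  0.0276    0.2107    1.3623]
Total output x = L · d:
  x_0 = 1.0777·88 + 0.3701·70 + 0.1630·22 = 124.3311
  x_1 = 0.0853·88 + 1.3036·70 + 0.2812·22 = 104.9437
  x_2 = 0.0276·88 + 0.2107·70 + 1.3623·22 = 47.1534
Δx_1 = L[1,2] · Δd_2 = 0.2812 · 20 = 5.6235

5.6235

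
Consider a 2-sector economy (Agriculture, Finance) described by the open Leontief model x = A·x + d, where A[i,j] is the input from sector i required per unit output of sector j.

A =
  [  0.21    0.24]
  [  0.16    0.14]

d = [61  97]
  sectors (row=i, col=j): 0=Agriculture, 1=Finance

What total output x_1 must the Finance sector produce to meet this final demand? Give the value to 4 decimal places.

134.7738

Form M = I − A:
  [  0.79   -0.24]
  [ -0.16    0.86]
Leontief inverse L = M⁻¹:
  [  1.3417    0.3744]
  [  0.2496    1.2324]
Total output x = L · d:
  x_0 = 1.3417·61 + 0.3744·97 = 118.1591
  x_1 = 0.2496·61 + 1.2324·97 = 134.7738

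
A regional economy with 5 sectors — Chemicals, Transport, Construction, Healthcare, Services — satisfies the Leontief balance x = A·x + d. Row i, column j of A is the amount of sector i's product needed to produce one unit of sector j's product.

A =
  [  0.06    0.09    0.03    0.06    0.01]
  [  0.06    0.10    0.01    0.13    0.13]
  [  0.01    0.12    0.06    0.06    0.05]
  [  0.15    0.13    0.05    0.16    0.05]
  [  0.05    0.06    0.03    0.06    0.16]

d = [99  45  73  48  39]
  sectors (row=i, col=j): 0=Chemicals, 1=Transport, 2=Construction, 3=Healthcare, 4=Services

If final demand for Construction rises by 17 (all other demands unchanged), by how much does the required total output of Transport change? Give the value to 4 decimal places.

Form M = I − A:
  [  0.94   -0.09   -0.03   -0.06   -0.01]
  [ -0.06    0.90   -0.01   -0.13   -0.13]
  [ -0.01   -0.12    0.94   -0.06   -0.05]
  [ -0.15   -0.13   -0.05    0.84   -0.05]
  [ -0.05   -0.06   -0.03   -0.06    0.84]
Leontief inverse L = M⁻¹:
  [  1.0917    0.1329    0.0432    0.1047    0.0424]
  [  0.1184    1.1703    0.0335    0.2060    0.1968]
  [  0.0457    0.1710    1.0763    0.1136    0.0978]
  [  0.2214    0.2218    0.0799    1.2546    0.1164]
  [  0.0909    0.1134    0.0491    0.1146    1.2189]
Total output x = L · d:
  x_0 = 1.0917·99 + 0.1329·45 + 0.0432·73 + 0.1047·48 + 0.0424·39 = 123.8868
  x_1 = 0.1184·99 + 1.1703·45 + 0.0335·73 + 0.2060·48 + 0.1968·39 = 84.3910
  x_2 = 0.0457·99 + 0.1710·45 + 1.0763·73 + 0.1136·48 + 0.0978·39 = 100.0548
  x_3 = 0.2214·99 + 0.2218·45 + 0.0799·73 + 1.2546·48 + 0.1164·39 = 102.4915
  x_4 = 0.0909·99 + 0.1134·45 + 0.0491·73 + 0.1146·48 + 1.2189·39 = 70.7249
Δx_1 = L[1,2] · Δd_2 = 0.0335 · 17 = 0.5689

0.5689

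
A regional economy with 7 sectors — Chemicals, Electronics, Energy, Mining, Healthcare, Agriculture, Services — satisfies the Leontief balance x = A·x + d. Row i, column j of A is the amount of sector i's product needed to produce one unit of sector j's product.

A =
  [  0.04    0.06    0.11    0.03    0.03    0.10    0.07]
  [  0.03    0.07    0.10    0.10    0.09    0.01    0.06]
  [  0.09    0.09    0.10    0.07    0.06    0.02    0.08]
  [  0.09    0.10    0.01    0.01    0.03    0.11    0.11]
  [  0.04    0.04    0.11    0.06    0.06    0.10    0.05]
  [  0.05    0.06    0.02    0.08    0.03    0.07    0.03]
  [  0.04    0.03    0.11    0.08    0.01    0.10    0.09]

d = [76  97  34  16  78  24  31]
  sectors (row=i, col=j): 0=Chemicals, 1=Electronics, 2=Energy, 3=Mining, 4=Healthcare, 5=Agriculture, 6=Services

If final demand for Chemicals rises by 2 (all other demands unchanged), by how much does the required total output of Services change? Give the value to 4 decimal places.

0.1781

Form M = I − A:
  [  0.96   -0.06   -0.11   -0.03   -0.03   -0.10   -0.07]
  [ -0.03    0.93   -0.10   -0.10   -0.09   -0.01   -0.06]
  [ -0.09   -0.09    0.90   -0.07   -0.06   -0.02   -0.08]
  [ -0.09   -0.10   -0.01    0.99   -0.03   -0.11   -0.11]
  [ -0.04   -0.04   -0.11   -0.06    0.94   -0.10   -0.05]
  [ -0.05   -0.06   -0.02   -0.08   -0.03    0.93   -0.03]
  [ -0.04   -0.03   -0.11   -0.08   -0.01   -0.10    0.91]
Leontief inverse L = M⁻¹:
  [  1.0849    0.1122    0.1726    0.0827    0.0652    0.1518    0.1246]
  [  0.0794    1.1271    0.1690    0.1516    0.1296    0.0694    0.1230]
  [  0.1422    0.1517    1.1794    0.1281    0.1027    0.0844    0.1485]
  [  0.1299    0.1492    0.0760    1.0652    0.0644    0.1678    0.1643]
  [  0.0881    0.0953    0.1732    0.1124    1.0966    0.1570    0.1073]
  [  0.0834    0.1007    0.0632    0.1165    0.0564    1.1143    0.0725]
  [  0.0890    0.0857    0.1712    0.1318    0.0435    0.1581    1.1500]
Total output x = L · d:
  x_0 = 1.0849·76 + 0.1122·97 + 0.1726·34 + 0.0827·16 + 0.0652·78 + 0.1518·24 + 0.1246·31 = 113.1168
  x_1 = 0.0794·76 + 1.1271·97 + 0.1690·34 + 0.1516·16 + 0.1296·78 + 0.0694·24 + 0.1230·31 = 139.1225
  x_2 = 0.1422·76 + 0.1517·97 + 1.1794·34 + 0.1281·16 + 0.1027·78 + 0.0844·24 + 0.1485·31 = 82.3130
  x_3 = 0.1299·76 + 0.1492·97 + 0.0760·34 + 1.0652·16 + 0.0644·78 + 0.1678·24 + 0.1643·31 = 58.1127
  x_4 = 0.0881·76 + 0.0953·97 + 0.1732·34 + 0.1124·16 + 1.0966·78 + 0.1570·24 + 0.1073·31 = 116.2483
  x_5 = 0.0834·76 + 0.1007·97 + 0.0632·34 + 0.1165·16 + 0.0564·78 + 1.1143·24 + 0.0725·31 = 53.5066
  x_6 = 0.0890·76 + 0.0857·97 + 0.1712·34 + 0.1318·16 + 0.0435·78 + 0.1581·24 + 1.1500·31 = 65.8406
Δx_6 = L[6,0] · Δd_0 = 0.0890 · 2 = 0.1781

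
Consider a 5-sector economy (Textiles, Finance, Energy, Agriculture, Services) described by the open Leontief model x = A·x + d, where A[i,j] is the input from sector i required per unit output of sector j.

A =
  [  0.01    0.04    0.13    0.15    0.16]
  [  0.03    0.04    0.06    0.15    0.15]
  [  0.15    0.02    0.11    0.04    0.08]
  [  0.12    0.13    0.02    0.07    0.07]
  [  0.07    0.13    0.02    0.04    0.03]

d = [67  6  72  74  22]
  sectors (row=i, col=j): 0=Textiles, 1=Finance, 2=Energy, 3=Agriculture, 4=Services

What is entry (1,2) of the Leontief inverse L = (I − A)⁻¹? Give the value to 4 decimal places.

Form M = I − A:
  [  0.99   -0.04   -0.13   -0.15   -0.16]
  [ -0.03    0.96   -0.06   -0.15   -0.15]
  [ -0.15   -0.02    0.89   -0.04   -0.08]
  [ -0.12   -0.13   -0.02    0.93   -0.07]
  [ -0.07   -0.13   -0.02   -0.04    0.97]
Leontief inverse L = M⁻¹:
  [  1.0810    0.1074    0.1749    0.2088    0.2244]
  [  0.0876    1.1033    0.0965    0.2052    0.2078]
  [  0.2006    0.0658    1.1628    0.0993    0.1463]
  [  0.1636    0.1819    0.0650    1.1399    0.1427]
  [  0.1006    0.1645    0.0522    0.0916    1.0839]
Total output x = L · d:
  x_0 = 1.0810·67 + 0.1074·6 + 0.1749·72 + 0.2088·74 + 0.2244·22 = 106.0565
  x_1 = 0.0876·67 + 1.1033·6 + 0.0965·72 + 0.2052·74 + 0.2078·22 = 39.1878
  x_2 = 0.2006·67 + 0.0658·6 + 1.1628·72 + 0.0993·74 + 0.1463·22 = 108.1240
  x_3 = 0.1636·67 + 0.1819·6 + 0.0650·72 + 1.1399·74 + 0.1427·22 = 104.2275
  x_4 = 0.1006·67 + 0.1645·6 + 0.0522·72 + 0.0916·74 + 1.0839·22 = 42.1133

L[1,2] = 0.0965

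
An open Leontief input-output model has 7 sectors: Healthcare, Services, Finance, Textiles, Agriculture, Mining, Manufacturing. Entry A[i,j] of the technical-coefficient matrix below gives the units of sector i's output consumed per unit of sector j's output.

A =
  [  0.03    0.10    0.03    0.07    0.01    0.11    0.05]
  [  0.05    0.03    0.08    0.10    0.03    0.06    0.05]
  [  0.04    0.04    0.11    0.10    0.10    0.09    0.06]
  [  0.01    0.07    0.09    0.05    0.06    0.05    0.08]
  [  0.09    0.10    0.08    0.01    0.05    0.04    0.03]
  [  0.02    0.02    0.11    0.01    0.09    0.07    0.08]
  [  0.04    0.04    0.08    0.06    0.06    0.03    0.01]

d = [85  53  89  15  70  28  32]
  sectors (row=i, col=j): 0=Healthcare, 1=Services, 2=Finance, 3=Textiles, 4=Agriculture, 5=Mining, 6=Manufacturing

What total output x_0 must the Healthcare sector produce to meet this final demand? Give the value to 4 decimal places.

Form M = I − A:
  [  0.97   -0.10   -0.03   -0.07   -0.01   -0.11   -0.05]
  [ -0.05    0.97   -0.08   -0.10   -0.03   -0.06   -0.05]
  [ -0.04   -0.04    0.89   -0.10   -0.10   -0.09   -0.06]
  [ -0.01   -0.07   -0.09    0.95   -0.06   -0.05   -0.08]
  [ -0.09   -0.10   -0.08   -0.01    0.95   -0.04   -0.03]
  [ -0.02   -0.02   -0.11   -0.01   -0.09    0.93   -0.08]
  [ -0.04   -0.04   -0.08   -0.06   -0.06   -0.03    0.99]
Leontief inverse L = M⁻¹:
  [  1.0542    0.1323    0.0899    0.1088    0.0516    0.1528    0.0881]
  [  0.0749    1.0679    0.1402    0.1401    0.0736    0.1049    0.0882]
  [  0.0779    0.0922    1.1925    0.1512    0.1599    0.1491    0.1100]
  [  0.0395    0.1067    0.1527    1.0922    0.1050    0.0933    0.1156]
  [  0.1189    0.1386    0.1366    0.0543    1.0886    0.0881    0.0658]
  [  0.0508    0.0575    0.1719    0.0482    0.1362    1.1138    0.1139]
  [  0.0631    0.0726    0.1284    0.0932    0.0944    0.0672    1.0406]
Total output x = L · d:
  x_0 = 1.0542·85 + 0.1323·53 + 0.0899·89 + 0.1088·15 + 0.0516·70 + 0.1528·28 + 0.0881·32 = 116.9609
  x_1 = 0.0749·85 + 1.0679·53 + 0.1402·89 + 0.1401·15 + 0.0736·70 + 0.1049·28 + 0.0882·32 = 88.4629
  x_2 = 0.0779·85 + 0.0922·53 + 1.1925·89 + 0.1512·15 + 0.1599·70 + 0.1491·28 + 0.1100·32 = 138.7959
  x_3 = 0.0395·85 + 0.1067·53 + 0.1527·89 + 1.0922·15 + 0.1050·70 + 0.0933·28 + 0.1156·32 = 52.6511
  x_4 = 0.1189·85 + 0.1386·53 + 0.1366·89 + 0.0543·15 + 1.0886·70 + 0.0881·28 + 0.0658·32 = 111.1873
  x_5 = 0.0508·85 + 0.0575·53 + 0.1719·89 + 0.0482·15 + 0.1362·70 + 1.1138·28 + 0.1139·32 = 67.7582
  x_6 = 0.0631·85 + 0.0726·53 + 0.1284·89 + 0.0932·15 + 0.0944·70 + 0.0672·28 + 1.0406·32 = 63.8219

116.9609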